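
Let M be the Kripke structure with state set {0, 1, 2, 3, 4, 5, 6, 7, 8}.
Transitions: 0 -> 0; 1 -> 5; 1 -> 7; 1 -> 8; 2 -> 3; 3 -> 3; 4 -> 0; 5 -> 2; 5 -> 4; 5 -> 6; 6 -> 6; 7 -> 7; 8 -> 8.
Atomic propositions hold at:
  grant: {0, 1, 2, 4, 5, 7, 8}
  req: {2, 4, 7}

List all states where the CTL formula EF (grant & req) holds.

Sat(grant & req) = {2, 4, 7}
EF (grant & req): least fixpoint, start Z0 = {2, 4, 7}, add states with some successor in Z. Z1 = {1, 2, 4, 5, 7}; fixed.
Sat(EF (grant & req)) = {1, 2, 4, 5, 7}

{1, 2, 4, 5, 7}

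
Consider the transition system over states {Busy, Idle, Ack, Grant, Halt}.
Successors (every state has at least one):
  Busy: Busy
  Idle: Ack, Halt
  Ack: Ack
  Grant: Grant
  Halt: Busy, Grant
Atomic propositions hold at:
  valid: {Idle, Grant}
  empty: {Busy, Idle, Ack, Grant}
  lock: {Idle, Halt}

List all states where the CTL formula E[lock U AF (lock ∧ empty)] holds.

{Idle}

Sat(lock ∧ empty) = {Idle}
AF (lock ∧ empty): least fixpoint, start Z0 = {Idle}, add states with every successor in Z. Already a fixed point.
Sat(AF (lock ∧ empty)) = {Idle}
E[lock U AF (lock ∧ empty)]: least fixpoint, start Z0 = Sat(AF (lock ∧ empty)) = {Idle}, add states in Sat(lock) with some successor in Z. Already a fixed point.
Sat(E[lock U AF (lock ∧ empty)]) = {Idle}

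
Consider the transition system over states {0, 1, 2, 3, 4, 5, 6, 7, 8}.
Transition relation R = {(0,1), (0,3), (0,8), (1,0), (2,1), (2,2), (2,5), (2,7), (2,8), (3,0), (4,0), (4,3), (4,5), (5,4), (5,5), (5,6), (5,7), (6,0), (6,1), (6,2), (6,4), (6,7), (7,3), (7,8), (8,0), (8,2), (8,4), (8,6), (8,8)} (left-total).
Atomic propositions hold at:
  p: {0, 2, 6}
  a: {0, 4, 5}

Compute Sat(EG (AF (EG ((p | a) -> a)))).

{0, 1, 3, 4, 5, 7, 8}

Sat(p | a) = {0, 2, 4, 5, 6}
Sat((p | a) -> a) = {0, 1, 3, 4, 5, 7, 8}
EG ((p | a) -> a): greatest fixpoint, start Z0 = {0, 1, 3, 4, 5, 7, 8}, keep only states in Sat with some successor in Z. Already a fixed point.
Sat(EG ((p | a) -> a)) = {0, 1, 3, 4, 5, 7, 8}
AF (EG ((p | a) -> a)): least fixpoint, start Z0 = {0, 1, 3, 4, 5, 7, 8}, add states with every successor in Z. Already a fixed point.
Sat(AF (EG ((p | a) -> a))) = {0, 1, 3, 4, 5, 7, 8}
EG (AF (EG ((p | a) -> a))): greatest fixpoint, start Z0 = {0, 1, 3, 4, 5, 7, 8}, keep only states in Sat with some successor in Z. Already a fixed point.
Sat(EG (AF (EG ((p | a) -> a)))) = {0, 1, 3, 4, 5, 7, 8}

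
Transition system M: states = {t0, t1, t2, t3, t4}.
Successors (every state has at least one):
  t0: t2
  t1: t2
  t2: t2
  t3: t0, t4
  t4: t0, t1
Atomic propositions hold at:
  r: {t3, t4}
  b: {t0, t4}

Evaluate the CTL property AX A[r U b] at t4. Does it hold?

No

A[r U b]: least fixpoint, start Z0 = Sat(b) = {t0, t4}, add states in Sat(r) with every successor in Z. Z1 = {t0, t3, t4}; fixed.
Sat(A[r U b]) = {t0, t3, t4}
Sat(AX A[r U b]) = {s : every successor in {t0, t3, t4}} = {t3}
t4 ∉ Sat(AX A[r U b]) = {t3}, so the formula does not hold at t4.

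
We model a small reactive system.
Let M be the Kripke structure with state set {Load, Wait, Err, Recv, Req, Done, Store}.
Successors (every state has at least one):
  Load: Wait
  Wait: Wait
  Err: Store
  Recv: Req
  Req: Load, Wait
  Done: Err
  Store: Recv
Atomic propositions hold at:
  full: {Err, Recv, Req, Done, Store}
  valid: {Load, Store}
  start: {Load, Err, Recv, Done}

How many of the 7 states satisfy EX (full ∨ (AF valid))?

AF valid: least fixpoint, start Z0 = {Load, Store}, add states with every successor in Z. Z1 = {Load, Err, Store}; Z2 = {Load, Err, Done, Store}; fixed.
Sat(AF valid) = {Load, Err, Done, Store}
Sat(full ∨ (AF valid)) = {Load, Err, Recv, Req, Done, Store}
Sat(EX (full ∨ (AF valid))) = {s : some successor in {Load, Err, Recv, Req, Done, Store}} = {Err, Recv, Req, Done, Store}
|Sat(EX (full ∨ (AF valid)))| = |{Err, Recv, Req, Done, Store}| = 5.

5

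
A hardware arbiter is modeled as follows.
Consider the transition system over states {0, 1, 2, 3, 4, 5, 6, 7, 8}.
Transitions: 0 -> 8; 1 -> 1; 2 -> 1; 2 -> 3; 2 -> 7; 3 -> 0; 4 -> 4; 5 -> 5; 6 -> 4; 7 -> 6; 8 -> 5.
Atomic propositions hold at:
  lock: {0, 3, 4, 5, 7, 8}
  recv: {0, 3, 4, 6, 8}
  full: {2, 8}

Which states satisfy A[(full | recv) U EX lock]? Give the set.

{0, 2, 3, 4, 5, 6, 8}

Sat(full | recv) = {0, 2, 3, 4, 6, 8}
Sat(EX lock) = {s : some successor in {0, 3, 4, 5, 7, 8}} = {0, 2, 3, 4, 5, 6, 8}
A[(full | recv) U EX lock]: least fixpoint, start Z0 = Sat(EX lock) = {0, 2, 3, 4, 5, 6, 8}, add states in Sat(full | recv) with every successor in Z. Already a fixed point.
Sat(A[(full | recv) U EX lock]) = {0, 2, 3, 4, 5, 6, 8}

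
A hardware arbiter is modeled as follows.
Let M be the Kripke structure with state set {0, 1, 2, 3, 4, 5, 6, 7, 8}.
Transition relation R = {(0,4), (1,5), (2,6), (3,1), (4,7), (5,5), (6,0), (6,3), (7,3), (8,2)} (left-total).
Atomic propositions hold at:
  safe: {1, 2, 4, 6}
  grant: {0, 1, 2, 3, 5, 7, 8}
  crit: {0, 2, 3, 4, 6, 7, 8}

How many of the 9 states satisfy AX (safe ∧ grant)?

2

Sat(safe ∧ grant) = {1, 2}
Sat(AX (safe ∧ grant)) = {s : every successor in {1, 2}} = {3, 8}
|Sat(AX (safe ∧ grant))| = |{3, 8}| = 2.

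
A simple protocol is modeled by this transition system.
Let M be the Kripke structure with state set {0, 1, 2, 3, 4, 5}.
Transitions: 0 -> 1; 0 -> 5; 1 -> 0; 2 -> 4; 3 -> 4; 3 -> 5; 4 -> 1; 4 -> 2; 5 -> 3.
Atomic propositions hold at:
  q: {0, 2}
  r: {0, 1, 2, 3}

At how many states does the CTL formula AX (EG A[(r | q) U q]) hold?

1

Sat(r | q) = {0, 1, 2, 3}
A[(r | q) U q]: least fixpoint, start Z0 = Sat(q) = {0, 2}, add states in Sat(r | q) with every successor in Z. Z1 = {0, 1, 2}; fixed.
Sat(A[(r | q) U q]) = {0, 1, 2}
EG A[(r | q) U q]: greatest fixpoint, start Z0 = {0, 1, 2}, keep only states in Sat with some successor in Z. Z1 = {0, 1}; fixed.
Sat(EG A[(r | q) U q]) = {0, 1}
Sat(AX (EG A[(r | q) U q])) = {s : every successor in {0, 1}} = {1}
|Sat(AX (EG A[(r | q) U q]))| = |{1}| = 1.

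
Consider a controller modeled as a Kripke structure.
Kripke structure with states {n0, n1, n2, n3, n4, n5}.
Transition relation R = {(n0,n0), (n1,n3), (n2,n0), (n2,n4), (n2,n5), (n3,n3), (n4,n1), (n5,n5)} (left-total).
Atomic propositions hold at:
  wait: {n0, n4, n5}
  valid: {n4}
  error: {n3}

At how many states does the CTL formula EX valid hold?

1

Sat(EX valid) = {s : some successor in {n4}} = {n2}
|Sat(EX valid)| = |{n2}| = 1.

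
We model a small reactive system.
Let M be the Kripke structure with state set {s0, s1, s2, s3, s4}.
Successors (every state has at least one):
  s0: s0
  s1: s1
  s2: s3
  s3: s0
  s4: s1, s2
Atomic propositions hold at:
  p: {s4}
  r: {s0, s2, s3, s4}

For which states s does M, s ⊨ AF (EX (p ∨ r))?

{s0, s2, s3, s4}

Sat(p ∨ r) = {s0, s2, s3, s4}
Sat(EX (p ∨ r)) = {s : some successor in {s0, s2, s3, s4}} = {s0, s2, s3, s4}
AF (EX (p ∨ r)): least fixpoint, start Z0 = {s0, s2, s3, s4}, add states with every successor in Z. Already a fixed point.
Sat(AF (EX (p ∨ r))) = {s0, s2, s3, s4}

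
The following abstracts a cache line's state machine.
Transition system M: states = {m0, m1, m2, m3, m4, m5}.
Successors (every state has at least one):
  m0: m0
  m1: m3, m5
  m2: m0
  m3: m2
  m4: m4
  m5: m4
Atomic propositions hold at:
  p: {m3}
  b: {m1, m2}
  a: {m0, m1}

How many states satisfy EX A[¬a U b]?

Sat(¬a) = {m2, m3, m4, m5}
A[¬a U b]: least fixpoint, start Z0 = Sat(b) = {m1, m2}, add states in Sat(¬a) with every successor in Z. Z1 = {m1, m2, m3}; fixed.
Sat(A[¬a U b]) = {m1, m2, m3}
Sat(EX A[¬a U b]) = {s : some successor in {m1, m2, m3}} = {m1, m3}
|Sat(EX A[¬a U b])| = |{m1, m3}| = 2.

2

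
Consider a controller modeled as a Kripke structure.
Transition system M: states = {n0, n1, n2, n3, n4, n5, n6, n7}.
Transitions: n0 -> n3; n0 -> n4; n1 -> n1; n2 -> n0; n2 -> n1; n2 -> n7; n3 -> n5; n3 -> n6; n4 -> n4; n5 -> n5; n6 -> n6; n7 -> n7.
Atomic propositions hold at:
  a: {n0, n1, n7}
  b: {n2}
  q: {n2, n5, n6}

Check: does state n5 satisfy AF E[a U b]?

No

E[a U b]: least fixpoint, start Z0 = Sat(b) = {n2}, add states in Sat(a) with some successor in Z. Already a fixed point.
Sat(E[a U b]) = {n2}
AF E[a U b]: least fixpoint, start Z0 = {n2}, add states with every successor in Z. Already a fixed point.
Sat(AF E[a U b]) = {n2}
n5 ∉ Sat(AF E[a U b]) = {n2}, so the formula does not hold at n5.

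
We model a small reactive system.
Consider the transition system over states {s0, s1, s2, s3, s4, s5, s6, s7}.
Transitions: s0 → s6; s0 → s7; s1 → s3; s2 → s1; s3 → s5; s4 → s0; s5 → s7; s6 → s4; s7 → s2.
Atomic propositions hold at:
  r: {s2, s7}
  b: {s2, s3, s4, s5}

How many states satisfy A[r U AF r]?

AF r: least fixpoint, start Z0 = {s2, s7}, add states with every successor in Z. Z1 = {s2, s5, s7}; Z2 = {s2, s3, s5, s7}; Z3 = {s1, s2, s3, s5, s7}; fixed.
Sat(AF r) = {s1, s2, s3, s5, s7}
A[r U AF r]: least fixpoint, start Z0 = Sat(AF r) = {s1, s2, s3, s5, s7}, add states in Sat(r) with every successor in Z. Already a fixed point.
Sat(A[r U AF r]) = {s1, s2, s3, s5, s7}
|Sat(A[r U AF r])| = |{s1, s2, s3, s5, s7}| = 5.

5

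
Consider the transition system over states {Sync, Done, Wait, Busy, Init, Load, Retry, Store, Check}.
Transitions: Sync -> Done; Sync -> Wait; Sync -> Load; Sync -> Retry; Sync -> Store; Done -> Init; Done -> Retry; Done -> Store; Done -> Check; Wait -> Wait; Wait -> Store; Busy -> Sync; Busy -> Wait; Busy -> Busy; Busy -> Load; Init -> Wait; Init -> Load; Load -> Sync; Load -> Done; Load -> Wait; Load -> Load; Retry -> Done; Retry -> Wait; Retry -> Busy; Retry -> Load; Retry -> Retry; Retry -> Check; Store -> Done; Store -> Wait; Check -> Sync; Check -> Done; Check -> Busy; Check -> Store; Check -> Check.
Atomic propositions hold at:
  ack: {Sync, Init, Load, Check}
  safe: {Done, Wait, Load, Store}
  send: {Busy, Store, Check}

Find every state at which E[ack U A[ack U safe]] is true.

A[ack U safe]: least fixpoint, start Z0 = Sat(safe) = {Done, Wait, Load, Store}, add states in Sat(ack) with every successor in Z. Z1 = {Done, Wait, Init, Load, Store}; fixed.
Sat(A[ack U safe]) = {Done, Wait, Init, Load, Store}
E[ack U A[ack U safe]]: least fixpoint, start Z0 = Sat(A[ack U safe]) = {Done, Wait, Init, Load, Store}, add states in Sat(ack) with some successor in Z. Z1 = {Sync, Done, Wait, Init, Load, Store, Check}; fixed.
Sat(E[ack U A[ack U safe]]) = {Sync, Done, Wait, Init, Load, Store, Check}

{Sync, Done, Wait, Init, Load, Store, Check}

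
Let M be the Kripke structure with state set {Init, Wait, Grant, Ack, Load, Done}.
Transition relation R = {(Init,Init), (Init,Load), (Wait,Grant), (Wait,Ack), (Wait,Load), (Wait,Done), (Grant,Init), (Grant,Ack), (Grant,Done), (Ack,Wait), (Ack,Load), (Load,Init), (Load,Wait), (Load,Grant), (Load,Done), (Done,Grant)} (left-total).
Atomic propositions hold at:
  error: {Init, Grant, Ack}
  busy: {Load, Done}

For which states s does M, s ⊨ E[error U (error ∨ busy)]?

{Init, Grant, Ack, Load, Done}

Sat(error ∨ busy) = {Init, Grant, Ack, Load, Done}
E[error U (error ∨ busy)]: least fixpoint, start Z0 = Sat((error ∨ busy)) = {Init, Grant, Ack, Load, Done}, add states in Sat(error) with some successor in Z. Already a fixed point.
Sat(E[error U (error ∨ busy)]) = {Init, Grant, Ack, Load, Done}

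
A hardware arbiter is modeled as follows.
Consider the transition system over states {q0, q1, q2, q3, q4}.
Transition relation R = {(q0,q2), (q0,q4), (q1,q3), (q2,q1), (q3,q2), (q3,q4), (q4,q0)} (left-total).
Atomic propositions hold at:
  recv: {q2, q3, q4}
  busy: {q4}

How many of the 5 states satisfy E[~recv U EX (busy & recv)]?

3

Sat(~recv) = {q0, q1}
Sat(busy & recv) = {q4}
Sat(EX (busy & recv)) = {s : some successor in {q4}} = {q0, q3}
E[~recv U EX (busy & recv)]: least fixpoint, start Z0 = Sat(EX (busy & recv)) = {q0, q3}, add states in Sat(~recv) with some successor in Z. Z1 = {q0, q1, q3}; fixed.
Sat(E[~recv U EX (busy & recv)]) = {q0, q1, q3}
|Sat(E[~recv U EX (busy & recv)])| = |{q0, q1, q3}| = 3.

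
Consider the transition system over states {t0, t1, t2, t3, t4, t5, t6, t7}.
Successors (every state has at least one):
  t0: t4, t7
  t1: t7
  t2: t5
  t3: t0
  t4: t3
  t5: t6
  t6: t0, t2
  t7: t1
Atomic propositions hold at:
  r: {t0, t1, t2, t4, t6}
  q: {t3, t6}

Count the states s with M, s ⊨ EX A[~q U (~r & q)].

Sat(~q) = {t0, t1, t2, t4, t5, t7}
Sat(~r) = {t3, t5, t7}
Sat(~r & q) = {t3}
A[~q U (~r & q)]: least fixpoint, start Z0 = Sat((~r & q)) = {t3}, add states in Sat(~q) with every successor in Z. Z1 = {t3, t4}; fixed.
Sat(A[~q U (~r & q)]) = {t3, t4}
Sat(EX A[~q U (~r & q)]) = {s : some successor in {t3, t4}} = {t0, t4}
|Sat(EX A[~q U (~r & q)])| = |{t0, t4}| = 2.

2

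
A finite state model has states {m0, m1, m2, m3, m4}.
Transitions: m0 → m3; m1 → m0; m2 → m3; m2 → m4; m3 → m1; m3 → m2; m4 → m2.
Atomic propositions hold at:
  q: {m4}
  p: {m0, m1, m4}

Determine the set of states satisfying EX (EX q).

{m3, m4}

Sat(EX q) = {s : some successor in {m4}} = {m2}
Sat(EX (EX q)) = {s : some successor in {m2}} = {m3, m4}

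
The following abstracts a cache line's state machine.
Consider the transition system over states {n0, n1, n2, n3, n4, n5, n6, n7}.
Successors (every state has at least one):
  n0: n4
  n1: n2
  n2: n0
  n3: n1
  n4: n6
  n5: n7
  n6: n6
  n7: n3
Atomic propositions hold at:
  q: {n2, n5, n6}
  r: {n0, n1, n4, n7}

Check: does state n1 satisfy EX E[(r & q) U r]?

No

Sat(r & q) = ∅
E[(r & q) U r]: least fixpoint, start Z0 = Sat(r) = {n0, n1, n4, n7}, add states in Sat(r & q) with some successor in Z. Already a fixed point.
Sat(E[(r & q) U r]) = {n0, n1, n4, n7}
Sat(EX E[(r & q) U r]) = {s : some successor in {n0, n1, n4, n7}} = {n0, n2, n3, n5}
n1 ∉ Sat(EX E[(r & q) U r]) = {n0, n2, n3, n5}, so the formula does not hold at n1.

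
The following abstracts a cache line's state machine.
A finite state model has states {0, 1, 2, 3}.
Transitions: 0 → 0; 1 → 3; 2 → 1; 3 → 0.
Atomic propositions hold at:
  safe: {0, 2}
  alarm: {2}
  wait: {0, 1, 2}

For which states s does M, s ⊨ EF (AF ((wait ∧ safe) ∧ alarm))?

{2}

Sat(wait ∧ safe) = {0, 2}
Sat((wait ∧ safe) ∧ alarm) = {2}
AF ((wait ∧ safe) ∧ alarm): least fixpoint, start Z0 = {2}, add states with every successor in Z. Already a fixed point.
Sat(AF ((wait ∧ safe) ∧ alarm)) = {2}
EF (AF ((wait ∧ safe) ∧ alarm)): least fixpoint, start Z0 = {2}, add states with some successor in Z. Already a fixed point.
Sat(EF (AF ((wait ∧ safe) ∧ alarm))) = {2}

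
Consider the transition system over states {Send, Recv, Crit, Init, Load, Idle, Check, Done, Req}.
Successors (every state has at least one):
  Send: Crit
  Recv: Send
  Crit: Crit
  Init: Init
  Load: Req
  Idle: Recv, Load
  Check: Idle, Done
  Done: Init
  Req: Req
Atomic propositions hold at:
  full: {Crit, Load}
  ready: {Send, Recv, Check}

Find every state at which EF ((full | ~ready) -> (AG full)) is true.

{Send, Recv, Crit, Idle, Check}

Sat(~ready) = {Crit, Init, Load, Idle, Done, Req}
Sat(full | ~ready) = {Crit, Init, Load, Idle, Done, Req}
AG full: greatest fixpoint, start Z0 = {Crit, Load}, keep only states in Sat with every successor in Z. Z1 = {Crit}; fixed.
Sat(AG full) = {Crit}
Sat((full | ~ready) -> (AG full)) = {Send, Recv, Crit, Check}
EF ((full | ~ready) -> (AG full)): least fixpoint, start Z0 = {Send, Recv, Crit, Check}, add states with some successor in Z. Z1 = {Send, Recv, Crit, Idle, Check}; fixed.
Sat(EF ((full | ~ready) -> (AG full))) = {Send, Recv, Crit, Idle, Check}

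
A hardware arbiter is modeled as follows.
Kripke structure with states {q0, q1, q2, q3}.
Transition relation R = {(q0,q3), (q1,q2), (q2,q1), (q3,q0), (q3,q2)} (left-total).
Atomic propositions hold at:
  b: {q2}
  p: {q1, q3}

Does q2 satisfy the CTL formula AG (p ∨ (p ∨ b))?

Sat(p ∨ b) = {q1, q2, q3}
Sat(p ∨ (p ∨ b)) = {q1, q2, q3}
AG (p ∨ (p ∨ b)): greatest fixpoint, start Z0 = {q1, q2, q3}, keep only states in Sat with every successor in Z. Z1 = {q1, q2}; fixed.
Sat(AG (p ∨ (p ∨ b))) = {q1, q2}
q2 ∈ Sat(AG (p ∨ (p ∨ b))) = {q1, q2}, so the formula holds at q2.

Yes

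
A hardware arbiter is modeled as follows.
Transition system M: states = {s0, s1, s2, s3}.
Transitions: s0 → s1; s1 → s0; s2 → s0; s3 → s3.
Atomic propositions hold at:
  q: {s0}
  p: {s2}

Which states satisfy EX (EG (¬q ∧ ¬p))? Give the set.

{s3}

Sat(¬q) = {s1, s2, s3}
Sat(¬p) = {s0, s1, s3}
Sat(¬q ∧ ¬p) = {s1, s3}
EG (¬q ∧ ¬p): greatest fixpoint, start Z0 = {s1, s3}, keep only states in Sat with some successor in Z. Z1 = {s3}; fixed.
Sat(EG (¬q ∧ ¬p)) = {s3}
Sat(EX (EG (¬q ∧ ¬p))) = {s : some successor in {s3}} = {s3}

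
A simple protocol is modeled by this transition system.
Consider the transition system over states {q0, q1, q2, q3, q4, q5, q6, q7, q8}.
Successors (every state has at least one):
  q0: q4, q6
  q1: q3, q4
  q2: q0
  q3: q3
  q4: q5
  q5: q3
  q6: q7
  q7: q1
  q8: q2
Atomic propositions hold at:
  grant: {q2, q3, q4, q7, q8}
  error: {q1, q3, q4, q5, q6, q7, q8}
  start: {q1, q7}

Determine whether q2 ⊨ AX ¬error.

Yes

Sat(¬error) = {q0, q2}
Sat(AX ¬error) = {s : every successor in {q0, q2}} = {q2, q8}
q2 ∈ Sat(AX ¬error) = {q2, q8}, so the formula holds at q2.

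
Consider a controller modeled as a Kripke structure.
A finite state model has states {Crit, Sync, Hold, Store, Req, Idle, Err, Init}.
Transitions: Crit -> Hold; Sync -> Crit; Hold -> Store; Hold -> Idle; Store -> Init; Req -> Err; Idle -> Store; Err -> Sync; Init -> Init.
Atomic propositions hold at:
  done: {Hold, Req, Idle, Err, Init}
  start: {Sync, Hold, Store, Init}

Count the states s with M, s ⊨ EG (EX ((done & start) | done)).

Sat(done & start) = {Hold, Init}
Sat((done & start) | done) = {Hold, Req, Idle, Err, Init}
Sat(EX ((done & start) | done)) = {s : some successor in {Hold, Req, Idle, Err, Init}} = {Crit, Hold, Store, Req, Init}
EG (EX ((done & start) | done)): greatest fixpoint, start Z0 = {Crit, Hold, Store, Req, Init}, keep only states in Sat with some successor in Z. Z1 = {Crit, Hold, Store, Init}; fixed.
Sat(EG (EX ((done & start) | done))) = {Crit, Hold, Store, Init}
|Sat(EG (EX ((done & start) | done)))| = |{Crit, Hold, Store, Init}| = 4.

4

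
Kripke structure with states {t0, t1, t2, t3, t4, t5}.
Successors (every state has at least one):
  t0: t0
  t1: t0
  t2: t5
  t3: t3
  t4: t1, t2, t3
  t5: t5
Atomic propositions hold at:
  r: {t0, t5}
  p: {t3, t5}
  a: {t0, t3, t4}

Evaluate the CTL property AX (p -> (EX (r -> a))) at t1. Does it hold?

Sat(r -> a) = {t0, t1, t2, t3, t4}
Sat(EX (r -> a)) = {s : some successor in {t0, t1, t2, t3, t4}} = {t0, t1, t3, t4}
Sat(p -> (EX (r -> a))) = {t0, t1, t2, t3, t4}
Sat(AX (p -> (EX (r -> a)))) = {s : every successor in {t0, t1, t2, t3, t4}} = {t0, t1, t3, t4}
t1 ∈ Sat(AX (p -> (EX (r -> a)))) = {t0, t1, t3, t4}, so the formula holds at t1.

Yes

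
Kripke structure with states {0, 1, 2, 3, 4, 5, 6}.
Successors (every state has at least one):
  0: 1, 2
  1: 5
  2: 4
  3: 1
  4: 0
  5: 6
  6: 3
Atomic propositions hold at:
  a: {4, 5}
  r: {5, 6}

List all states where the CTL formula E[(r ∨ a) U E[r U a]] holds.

{4, 5}

Sat(r ∨ a) = {4, 5, 6}
E[r U a]: least fixpoint, start Z0 = Sat(a) = {4, 5}, add states in Sat(r) with some successor in Z. Already a fixed point.
Sat(E[r U a]) = {4, 5}
E[(r ∨ a) U E[r U a]]: least fixpoint, start Z0 = Sat(E[r U a]) = {4, 5}, add states in Sat(r ∨ a) with some successor in Z. Already a fixed point.
Sat(E[(r ∨ a) U E[r U a]]) = {4, 5}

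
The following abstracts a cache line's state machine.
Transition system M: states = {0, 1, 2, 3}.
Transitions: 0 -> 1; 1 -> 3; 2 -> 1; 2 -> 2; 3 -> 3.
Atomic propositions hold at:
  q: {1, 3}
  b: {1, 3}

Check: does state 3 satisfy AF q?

AF q: least fixpoint, start Z0 = {1, 3}, add states with every successor in Z. Z1 = {0, 1, 3}; fixed.
Sat(AF q) = {0, 1, 3}
3 ∈ Sat(AF q) = {0, 1, 3}, so the formula holds at 3.

Yes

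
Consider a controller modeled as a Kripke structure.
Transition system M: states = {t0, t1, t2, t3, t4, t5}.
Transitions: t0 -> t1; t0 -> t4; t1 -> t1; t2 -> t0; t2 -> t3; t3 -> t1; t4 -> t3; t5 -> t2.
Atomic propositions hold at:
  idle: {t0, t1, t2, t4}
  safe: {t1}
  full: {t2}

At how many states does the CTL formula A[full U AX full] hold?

Sat(AX full) = {s : every successor in {t2}} = {t5}
A[full U AX full]: least fixpoint, start Z0 = Sat(AX full) = {t5}, add states in Sat(full) with every successor in Z. Already a fixed point.
Sat(A[full U AX full]) = {t5}
|Sat(A[full U AX full])| = |{t5}| = 1.

1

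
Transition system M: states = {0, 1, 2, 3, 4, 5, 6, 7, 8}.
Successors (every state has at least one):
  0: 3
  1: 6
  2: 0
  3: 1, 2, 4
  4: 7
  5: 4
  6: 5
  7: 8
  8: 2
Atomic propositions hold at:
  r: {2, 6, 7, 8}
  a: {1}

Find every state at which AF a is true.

{1}

AF a: least fixpoint, start Z0 = {1}, add states with every successor in Z. Already a fixed point.
Sat(AF a) = {1}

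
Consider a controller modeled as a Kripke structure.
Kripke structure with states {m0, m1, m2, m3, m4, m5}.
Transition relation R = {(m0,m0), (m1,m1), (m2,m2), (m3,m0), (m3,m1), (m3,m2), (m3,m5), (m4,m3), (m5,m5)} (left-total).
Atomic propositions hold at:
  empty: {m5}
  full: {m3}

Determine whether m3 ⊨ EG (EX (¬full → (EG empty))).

Sat(¬full) = {m0, m1, m2, m4, m5}
EG empty: greatest fixpoint, start Z0 = {m5}, keep only states in Sat with some successor in Z. Already a fixed point.
Sat(EG empty) = {m5}
Sat(¬full → (EG empty)) = {m3, m5}
Sat(EX (¬full → (EG empty))) = {s : some successor in {m3, m5}} = {m3, m4, m5}
EG (EX (¬full → (EG empty))): greatest fixpoint, start Z0 = {m3, m4, m5}, keep only states in Sat with some successor in Z. Already a fixed point.
Sat(EG (EX (¬full → (EG empty)))) = {m3, m4, m5}
m3 ∈ Sat(EG (EX (¬full → (EG empty)))) = {m3, m4, m5}, so the formula holds at m3.

Yes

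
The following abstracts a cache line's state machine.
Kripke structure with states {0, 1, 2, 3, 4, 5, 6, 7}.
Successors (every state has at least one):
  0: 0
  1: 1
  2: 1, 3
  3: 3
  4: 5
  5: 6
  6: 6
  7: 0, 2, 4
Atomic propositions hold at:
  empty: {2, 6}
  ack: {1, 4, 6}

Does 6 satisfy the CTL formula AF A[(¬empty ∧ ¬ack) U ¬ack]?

Sat(¬empty) = {0, 1, 3, 4, 5, 7}
Sat(¬ack) = {0, 2, 3, 5, 7}
Sat(¬empty ∧ ¬ack) = {0, 3, 5, 7}
A[(¬empty ∧ ¬ack) U ¬ack]: least fixpoint, start Z0 = Sat(¬ack) = {0, 2, 3, 5, 7}, add states in Sat(¬empty ∧ ¬ack) with every successor in Z. Already a fixed point.
Sat(A[(¬empty ∧ ¬ack) U ¬ack]) = {0, 2, 3, 5, 7}
AF A[(¬empty ∧ ¬ack) U ¬ack]: least fixpoint, start Z0 = {0, 2, 3, 5, 7}, add states with every successor in Z. Z1 = {0, 2, 3, 4, 5, 7}; fixed.
Sat(AF A[(¬empty ∧ ¬ack) U ¬ack]) = {0, 2, 3, 4, 5, 7}
6 ∉ Sat(AF A[(¬empty ∧ ¬ack) U ¬ack]) = {0, 2, 3, 4, 5, 7}, so the formula does not hold at 6.

No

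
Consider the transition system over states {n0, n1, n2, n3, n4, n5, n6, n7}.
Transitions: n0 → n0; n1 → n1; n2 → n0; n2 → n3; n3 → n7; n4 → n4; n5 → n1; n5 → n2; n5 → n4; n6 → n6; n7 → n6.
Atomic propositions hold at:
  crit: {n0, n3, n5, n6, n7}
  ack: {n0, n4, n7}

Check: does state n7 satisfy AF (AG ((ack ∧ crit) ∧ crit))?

Sat(ack ∧ crit) = {n0, n7}
Sat((ack ∧ crit) ∧ crit) = {n0, n7}
AG ((ack ∧ crit) ∧ crit): greatest fixpoint, start Z0 = {n0, n7}, keep only states in Sat with every successor in Z. Z1 = {n0}; fixed.
Sat(AG ((ack ∧ crit) ∧ crit)) = {n0}
AF (AG ((ack ∧ crit) ∧ crit)): least fixpoint, start Z0 = {n0}, add states with every successor in Z. Already a fixed point.
Sat(AF (AG ((ack ∧ crit) ∧ crit))) = {n0}
n7 ∉ Sat(AF (AG ((ack ∧ crit) ∧ crit))) = {n0}, so the formula does not hold at n7.

No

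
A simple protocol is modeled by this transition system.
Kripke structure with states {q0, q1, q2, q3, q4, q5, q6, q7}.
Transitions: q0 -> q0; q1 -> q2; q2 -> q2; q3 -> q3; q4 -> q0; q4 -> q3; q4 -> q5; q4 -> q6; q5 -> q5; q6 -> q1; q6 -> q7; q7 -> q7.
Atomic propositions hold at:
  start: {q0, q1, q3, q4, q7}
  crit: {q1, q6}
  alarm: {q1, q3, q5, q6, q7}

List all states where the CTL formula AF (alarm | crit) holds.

Sat(alarm | crit) = {q1, q3, q5, q6, q7}
AF (alarm | crit): least fixpoint, start Z0 = {q1, q3, q5, q6, q7}, add states with every successor in Z. Already a fixed point.
Sat(AF (alarm | crit)) = {q1, q3, q5, q6, q7}

{q1, q3, q5, q6, q7}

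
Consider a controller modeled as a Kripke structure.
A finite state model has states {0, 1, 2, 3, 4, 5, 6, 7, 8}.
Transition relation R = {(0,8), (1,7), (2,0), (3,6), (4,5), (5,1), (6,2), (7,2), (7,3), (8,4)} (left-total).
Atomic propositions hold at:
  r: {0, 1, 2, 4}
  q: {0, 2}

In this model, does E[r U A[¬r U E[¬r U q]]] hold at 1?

Yes

Sat(¬r) = {3, 5, 6, 7, 8}
E[¬r U q]: least fixpoint, start Z0 = Sat(q) = {0, 2}, add states in Sat(¬r) with some successor in Z. Z1 = {0, 2, 6, 7}; Z2 = {0, 2, 3, 6, 7}; fixed.
Sat(E[¬r U q]) = {0, 2, 3, 6, 7}
A[¬r U E[¬r U q]]: least fixpoint, start Z0 = Sat(E[¬r U q]) = {0, 2, 3, 6, 7}, add states in Sat(¬r) with every successor in Z. Already a fixed point.
Sat(A[¬r U E[¬r U q]]) = {0, 2, 3, 6, 7}
E[r U A[¬r U E[¬r U q]]]: least fixpoint, start Z0 = Sat(A[¬r U E[¬r U q]]) = {0, 2, 3, 6, 7}, add states in Sat(r) with some successor in Z. Z1 = {0, 1, 2, 3, 6, 7}; fixed.
Sat(E[r U A[¬r U E[¬r U q]]]) = {0, 1, 2, 3, 6, 7}
1 ∈ Sat(E[r U A[¬r U E[¬r U q]]]) = {0, 1, 2, 3, 6, 7}, so the formula holds at 1.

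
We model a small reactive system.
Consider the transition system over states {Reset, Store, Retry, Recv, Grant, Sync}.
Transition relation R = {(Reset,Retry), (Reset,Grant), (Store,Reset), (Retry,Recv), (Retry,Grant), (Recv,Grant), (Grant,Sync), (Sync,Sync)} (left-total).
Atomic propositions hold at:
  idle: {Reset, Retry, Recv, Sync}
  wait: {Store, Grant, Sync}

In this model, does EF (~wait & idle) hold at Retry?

Yes

Sat(~wait) = {Reset, Retry, Recv}
Sat(~wait & idle) = {Reset, Retry, Recv}
EF (~wait & idle): least fixpoint, start Z0 = {Reset, Retry, Recv}, add states with some successor in Z. Z1 = {Reset, Store, Retry, Recv}; fixed.
Sat(EF (~wait & idle)) = {Reset, Store, Retry, Recv}
Retry ∈ Sat(EF (~wait & idle)) = {Reset, Store, Retry, Recv}, so the formula holds at Retry.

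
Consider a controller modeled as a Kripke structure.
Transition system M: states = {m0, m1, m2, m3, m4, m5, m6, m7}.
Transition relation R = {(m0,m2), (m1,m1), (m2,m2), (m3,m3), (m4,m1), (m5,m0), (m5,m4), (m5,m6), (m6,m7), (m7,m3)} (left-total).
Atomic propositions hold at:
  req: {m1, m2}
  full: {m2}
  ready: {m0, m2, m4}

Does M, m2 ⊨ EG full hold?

Yes

EG full: greatest fixpoint, start Z0 = {m2}, keep only states in Sat with some successor in Z. Already a fixed point.
Sat(EG full) = {m2}
m2 ∈ Sat(EG full) = {m2}, so the formula holds at m2.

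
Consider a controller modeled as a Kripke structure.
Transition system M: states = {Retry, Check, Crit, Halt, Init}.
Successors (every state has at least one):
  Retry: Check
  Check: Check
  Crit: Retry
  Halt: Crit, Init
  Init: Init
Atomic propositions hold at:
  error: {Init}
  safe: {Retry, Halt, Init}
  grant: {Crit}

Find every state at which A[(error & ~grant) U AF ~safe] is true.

Sat(~grant) = {Retry, Check, Halt, Init}
Sat(error & ~grant) = {Init}
Sat(~safe) = {Check, Crit}
AF ~safe: least fixpoint, start Z0 = {Check, Crit}, add states with every successor in Z. Z1 = {Retry, Check, Crit}; fixed.
Sat(AF ~safe) = {Retry, Check, Crit}
A[(error & ~grant) U AF ~safe]: least fixpoint, start Z0 = Sat(AF ~safe) = {Retry, Check, Crit}, add states in Sat(error & ~grant) with every successor in Z. Already a fixed point.
Sat(A[(error & ~grant) U AF ~safe]) = {Retry, Check, Crit}

{Retry, Check, Crit}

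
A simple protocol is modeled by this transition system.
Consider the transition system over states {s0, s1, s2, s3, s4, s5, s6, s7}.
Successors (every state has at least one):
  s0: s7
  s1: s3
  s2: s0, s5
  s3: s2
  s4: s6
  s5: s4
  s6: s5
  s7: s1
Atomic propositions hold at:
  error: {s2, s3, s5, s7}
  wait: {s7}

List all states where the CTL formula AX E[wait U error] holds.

{s0, s1, s3, s6}

E[wait U error]: least fixpoint, start Z0 = Sat(error) = {s2, s3, s5, s7}, add states in Sat(wait) with some successor in Z. Already a fixed point.
Sat(E[wait U error]) = {s2, s3, s5, s7}
Sat(AX E[wait U error]) = {s : every successor in {s2, s3, s5, s7}} = {s0, s1, s3, s6}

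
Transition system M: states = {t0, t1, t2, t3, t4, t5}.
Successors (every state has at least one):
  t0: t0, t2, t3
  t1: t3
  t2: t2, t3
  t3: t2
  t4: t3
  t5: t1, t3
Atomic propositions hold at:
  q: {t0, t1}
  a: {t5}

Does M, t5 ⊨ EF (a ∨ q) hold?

Sat(a ∨ q) = {t0, t1, t5}
EF (a ∨ q): least fixpoint, start Z0 = {t0, t1, t5}, add states with some successor in Z. Already a fixed point.
Sat(EF (a ∨ q)) = {t0, t1, t5}
t5 ∈ Sat(EF (a ∨ q)) = {t0, t1, t5}, so the formula holds at t5.

Yes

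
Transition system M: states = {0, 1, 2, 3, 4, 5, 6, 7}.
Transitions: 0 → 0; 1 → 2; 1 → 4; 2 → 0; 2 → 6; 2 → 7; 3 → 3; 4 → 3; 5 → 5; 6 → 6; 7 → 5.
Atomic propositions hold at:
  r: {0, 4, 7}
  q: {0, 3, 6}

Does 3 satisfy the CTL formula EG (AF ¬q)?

Sat(¬q) = {1, 2, 4, 5, 7}
AF ¬q: least fixpoint, start Z0 = {1, 2, 4, 5, 7}, add states with every successor in Z. Already a fixed point.
Sat(AF ¬q) = {1, 2, 4, 5, 7}
EG (AF ¬q): greatest fixpoint, start Z0 = {1, 2, 4, 5, 7}, keep only states in Sat with some successor in Z. Z1 = {1, 2, 5, 7}; fixed.
Sat(EG (AF ¬q)) = {1, 2, 5, 7}
3 ∉ Sat(EG (AF ¬q)) = {1, 2, 5, 7}, so the formula does not hold at 3.

No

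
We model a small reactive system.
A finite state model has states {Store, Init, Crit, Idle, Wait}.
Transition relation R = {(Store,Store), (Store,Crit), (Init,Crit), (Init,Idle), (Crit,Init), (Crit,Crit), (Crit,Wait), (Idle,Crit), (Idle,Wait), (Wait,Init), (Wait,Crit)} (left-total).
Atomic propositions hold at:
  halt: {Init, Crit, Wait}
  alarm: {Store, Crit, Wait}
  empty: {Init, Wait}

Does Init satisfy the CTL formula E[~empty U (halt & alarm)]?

Sat(~empty) = {Store, Crit, Idle}
Sat(halt & alarm) = {Crit, Wait}
E[~empty U (halt & alarm)]: least fixpoint, start Z0 = Sat((halt & alarm)) = {Crit, Wait}, add states in Sat(~empty) with some successor in Z. Z1 = {Store, Crit, Idle, Wait}; fixed.
Sat(E[~empty U (halt & alarm)]) = {Store, Crit, Idle, Wait}
Init ∉ Sat(E[~empty U (halt & alarm)]) = {Store, Crit, Idle, Wait}, so the formula does not hold at Init.

No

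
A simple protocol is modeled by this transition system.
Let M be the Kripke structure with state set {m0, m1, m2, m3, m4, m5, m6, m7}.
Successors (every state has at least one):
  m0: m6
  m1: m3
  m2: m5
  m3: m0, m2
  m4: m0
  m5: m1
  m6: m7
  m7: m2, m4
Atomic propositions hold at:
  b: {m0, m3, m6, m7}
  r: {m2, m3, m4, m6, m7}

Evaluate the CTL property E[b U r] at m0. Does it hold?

Yes

E[b U r]: least fixpoint, start Z0 = Sat(r) = {m2, m3, m4, m6, m7}, add states in Sat(b) with some successor in Z. Z1 = {m0, m2, m3, m4, m6, m7}; fixed.
Sat(E[b U r]) = {m0, m2, m3, m4, m6, m7}
m0 ∈ Sat(E[b U r]) = {m0, m2, m3, m4, m6, m7}, so the formula holds at m0.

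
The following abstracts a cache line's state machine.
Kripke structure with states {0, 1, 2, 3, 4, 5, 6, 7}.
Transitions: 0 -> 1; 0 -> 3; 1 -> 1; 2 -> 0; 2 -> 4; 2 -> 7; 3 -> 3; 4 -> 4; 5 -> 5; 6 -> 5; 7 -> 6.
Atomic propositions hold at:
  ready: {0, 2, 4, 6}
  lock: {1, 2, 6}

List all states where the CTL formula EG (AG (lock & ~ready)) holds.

Sat(~ready) = {1, 3, 5, 7}
Sat(lock & ~ready) = {1}
AG (lock & ~ready): greatest fixpoint, start Z0 = {1}, keep only states in Sat with every successor in Z. Already a fixed point.
Sat(AG (lock & ~ready)) = {1}
EG (AG (lock & ~ready)): greatest fixpoint, start Z0 = {1}, keep only states in Sat with some successor in Z. Already a fixed point.
Sat(EG (AG (lock & ~ready))) = {1}

{1}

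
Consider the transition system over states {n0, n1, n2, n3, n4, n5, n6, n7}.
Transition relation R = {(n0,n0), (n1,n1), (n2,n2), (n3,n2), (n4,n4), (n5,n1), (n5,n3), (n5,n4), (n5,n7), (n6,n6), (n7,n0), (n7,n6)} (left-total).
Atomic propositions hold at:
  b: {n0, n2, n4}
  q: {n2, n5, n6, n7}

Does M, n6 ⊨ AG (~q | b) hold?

Sat(~q) = {n0, n1, n3, n4}
Sat(~q | b) = {n0, n1, n2, n3, n4}
AG (~q | b): greatest fixpoint, start Z0 = {n0, n1, n2, n3, n4}, keep only states in Sat with every successor in Z. Already a fixed point.
Sat(AG (~q | b)) = {n0, n1, n2, n3, n4}
n6 ∉ Sat(AG (~q | b)) = {n0, n1, n2, n3, n4}, so the formula does not hold at n6.

No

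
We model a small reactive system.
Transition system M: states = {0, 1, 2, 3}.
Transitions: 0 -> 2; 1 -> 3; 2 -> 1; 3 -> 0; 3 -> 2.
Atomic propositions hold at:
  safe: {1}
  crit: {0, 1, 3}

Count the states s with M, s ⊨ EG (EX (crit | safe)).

3

Sat(crit | safe) = {0, 1, 3}
Sat(EX (crit | safe)) = {s : some successor in {0, 1, 3}} = {1, 2, 3}
EG (EX (crit | safe)): greatest fixpoint, start Z0 = {1, 2, 3}, keep only states in Sat with some successor in Z. Already a fixed point.
Sat(EG (EX (crit | safe))) = {1, 2, 3}
|Sat(EG (EX (crit | safe)))| = |{1, 2, 3}| = 3.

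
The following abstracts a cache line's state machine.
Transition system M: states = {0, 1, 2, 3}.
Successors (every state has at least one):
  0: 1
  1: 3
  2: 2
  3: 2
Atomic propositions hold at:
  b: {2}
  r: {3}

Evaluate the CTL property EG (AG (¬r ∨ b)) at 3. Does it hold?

Sat(¬r) = {0, 1, 2}
Sat(¬r ∨ b) = {0, 1, 2}
AG (¬r ∨ b): greatest fixpoint, start Z0 = {0, 1, 2}, keep only states in Sat with every successor in Z. Z1 = {0, 2}; Z2 = {2}; fixed.
Sat(AG (¬r ∨ b)) = {2}
EG (AG (¬r ∨ b)): greatest fixpoint, start Z0 = {2}, keep only states in Sat with some successor in Z. Already a fixed point.
Sat(EG (AG (¬r ∨ b))) = {2}
3 ∉ Sat(EG (AG (¬r ∨ b))) = {2}, so the formula does not hold at 3.

No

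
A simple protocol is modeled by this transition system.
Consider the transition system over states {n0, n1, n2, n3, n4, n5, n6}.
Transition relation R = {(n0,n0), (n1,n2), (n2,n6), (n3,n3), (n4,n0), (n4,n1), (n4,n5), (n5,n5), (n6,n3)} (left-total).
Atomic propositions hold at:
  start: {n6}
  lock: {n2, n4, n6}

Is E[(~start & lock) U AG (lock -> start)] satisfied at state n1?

Sat(~start) = {n0, n1, n2, n3, n4, n5}
Sat(~start & lock) = {n2, n4}
Sat(lock -> start) = {n0, n1, n3, n5, n6}
AG (lock -> start): greatest fixpoint, start Z0 = {n0, n1, n3, n5, n6}, keep only states in Sat with every successor in Z. Z1 = {n0, n3, n5, n6}; fixed.
Sat(AG (lock -> start)) = {n0, n3, n5, n6}
E[(~start & lock) U AG (lock -> start)]: least fixpoint, start Z0 = Sat(AG (lock -> start)) = {n0, n3, n5, n6}, add states in Sat(~start & lock) with some successor in Z. Z1 = {n0, n2, n3, n4, n5, n6}; fixed.
Sat(E[(~start & lock) U AG (lock -> start)]) = {n0, n2, n3, n4, n5, n6}
n1 ∉ Sat(E[(~start & lock) U AG (lock -> start)]) = {n0, n2, n3, n4, n5, n6}, so the formula does not hold at n1.

No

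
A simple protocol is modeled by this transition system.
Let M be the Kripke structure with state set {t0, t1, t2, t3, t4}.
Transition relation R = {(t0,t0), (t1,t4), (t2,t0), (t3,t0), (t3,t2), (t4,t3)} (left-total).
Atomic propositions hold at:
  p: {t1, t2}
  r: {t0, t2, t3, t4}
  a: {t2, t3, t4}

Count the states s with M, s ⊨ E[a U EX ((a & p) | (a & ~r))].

Sat(a & p) = {t2}
Sat(~r) = {t1}
Sat(a & ~r) = ∅
Sat((a & p) | (a & ~r)) = {t2}
Sat(EX ((a & p) | (a & ~r))) = {s : some successor in {t2}} = {t3}
E[a U EX ((a & p) | (a & ~r))]: least fixpoint, start Z0 = Sat(EX ((a & p) | (a & ~r))) = {t3}, add states in Sat(a) with some successor in Z. Z1 = {t3, t4}; fixed.
Sat(E[a U EX ((a & p) | (a & ~r))]) = {t3, t4}
|Sat(E[a U EX ((a & p) | (a & ~r))])| = |{t3, t4}| = 2.

2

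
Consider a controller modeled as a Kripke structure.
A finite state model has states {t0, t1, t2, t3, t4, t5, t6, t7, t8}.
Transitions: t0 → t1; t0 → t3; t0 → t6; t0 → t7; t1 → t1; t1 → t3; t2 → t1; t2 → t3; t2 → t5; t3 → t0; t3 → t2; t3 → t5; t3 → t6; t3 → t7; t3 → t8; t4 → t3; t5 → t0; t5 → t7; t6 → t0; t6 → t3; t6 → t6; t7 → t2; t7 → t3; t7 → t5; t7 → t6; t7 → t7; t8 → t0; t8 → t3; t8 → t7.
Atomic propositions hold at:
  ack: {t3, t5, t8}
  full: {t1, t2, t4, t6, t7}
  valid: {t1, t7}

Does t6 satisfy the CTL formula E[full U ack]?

Yes

E[full U ack]: least fixpoint, start Z0 = Sat(ack) = {t3, t5, t8}, add states in Sat(full) with some successor in Z. Z1 = {t1, t2, t3, t4, t5, t6, t7, t8}; fixed.
Sat(E[full U ack]) = {t1, t2, t3, t4, t5, t6, t7, t8}
t6 ∈ Sat(E[full U ack]) = {t1, t2, t3, t4, t5, t6, t7, t8}, so the formula holds at t6.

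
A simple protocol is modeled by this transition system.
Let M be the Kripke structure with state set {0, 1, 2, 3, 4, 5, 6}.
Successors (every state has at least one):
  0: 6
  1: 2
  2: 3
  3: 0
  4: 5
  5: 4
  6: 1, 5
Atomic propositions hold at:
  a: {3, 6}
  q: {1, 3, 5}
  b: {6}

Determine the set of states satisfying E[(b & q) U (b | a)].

{3, 6}

Sat(b & q) = ∅
Sat(b | a) = {3, 6}
E[(b & q) U (b | a)]: least fixpoint, start Z0 = Sat((b | a)) = {3, 6}, add states in Sat(b & q) with some successor in Z. Already a fixed point.
Sat(E[(b & q) U (b | a)]) = {3, 6}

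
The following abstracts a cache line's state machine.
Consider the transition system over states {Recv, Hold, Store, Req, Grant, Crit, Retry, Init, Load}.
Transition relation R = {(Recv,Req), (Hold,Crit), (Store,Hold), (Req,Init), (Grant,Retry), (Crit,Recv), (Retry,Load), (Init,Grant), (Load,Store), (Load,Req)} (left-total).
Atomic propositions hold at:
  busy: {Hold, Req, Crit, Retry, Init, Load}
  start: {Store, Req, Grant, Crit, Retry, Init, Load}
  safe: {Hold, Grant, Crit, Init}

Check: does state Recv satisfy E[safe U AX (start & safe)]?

Sat(start & safe) = {Grant, Crit, Init}
Sat(AX (start & safe)) = {s : every successor in {Grant, Crit, Init}} = {Hold, Req, Init}
E[safe U AX (start & safe)]: least fixpoint, start Z0 = Sat(AX (start & safe)) = {Hold, Req, Init}, add states in Sat(safe) with some successor in Z. Already a fixed point.
Sat(E[safe U AX (start & safe)]) = {Hold, Req, Init}
Recv ∉ Sat(E[safe U AX (start & safe)]) = {Hold, Req, Init}, so the formula does not hold at Recv.

No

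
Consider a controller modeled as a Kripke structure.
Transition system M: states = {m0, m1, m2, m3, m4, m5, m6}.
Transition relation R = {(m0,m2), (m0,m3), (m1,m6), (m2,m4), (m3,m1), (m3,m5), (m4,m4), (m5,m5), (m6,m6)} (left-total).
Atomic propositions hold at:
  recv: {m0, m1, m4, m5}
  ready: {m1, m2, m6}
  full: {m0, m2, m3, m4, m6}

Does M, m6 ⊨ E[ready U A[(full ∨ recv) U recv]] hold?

No

Sat(full ∨ recv) = {m0, m1, m2, m3, m4, m5, m6}
A[(full ∨ recv) U recv]: least fixpoint, start Z0 = Sat(recv) = {m0, m1, m4, m5}, add states in Sat(full ∨ recv) with every successor in Z. Z1 = {m0, m1, m2, m3, m4, m5}; fixed.
Sat(A[(full ∨ recv) U recv]) = {m0, m1, m2, m3, m4, m5}
E[ready U A[(full ∨ recv) U recv]]: least fixpoint, start Z0 = Sat(A[(full ∨ recv) U recv]) = {m0, m1, m2, m3, m4, m5}, add states in Sat(ready) with some successor in Z. Already a fixed point.
Sat(E[ready U A[(full ∨ recv) U recv]]) = {m0, m1, m2, m3, m4, m5}
m6 ∉ Sat(E[ready U A[(full ∨ recv) U recv]]) = {m0, m1, m2, m3, m4, m5}, so the formula does not hold at m6.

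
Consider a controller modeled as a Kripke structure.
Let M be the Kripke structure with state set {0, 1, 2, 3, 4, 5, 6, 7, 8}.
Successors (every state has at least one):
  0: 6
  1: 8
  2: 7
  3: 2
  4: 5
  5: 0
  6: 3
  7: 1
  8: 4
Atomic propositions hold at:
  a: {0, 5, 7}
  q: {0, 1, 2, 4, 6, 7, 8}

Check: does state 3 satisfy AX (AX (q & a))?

Yes

Sat(q & a) = {0, 7}
Sat(AX (q & a)) = {s : every successor in {0, 7}} = {2, 5}
Sat(AX (AX (q & a))) = {s : every successor in {2, 5}} = {3, 4}
3 ∈ Sat(AX (AX (q & a))) = {3, 4}, so the formula holds at 3.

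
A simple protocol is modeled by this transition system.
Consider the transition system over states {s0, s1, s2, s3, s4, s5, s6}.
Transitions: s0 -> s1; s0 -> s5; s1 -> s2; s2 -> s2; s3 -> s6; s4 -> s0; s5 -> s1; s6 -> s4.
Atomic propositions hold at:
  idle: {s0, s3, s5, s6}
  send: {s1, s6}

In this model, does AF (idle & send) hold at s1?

No

Sat(idle & send) = {s6}
AF (idle & send): least fixpoint, start Z0 = {s6}, add states with every successor in Z. Z1 = {s3, s6}; fixed.
Sat(AF (idle & send)) = {s3, s6}
s1 ∉ Sat(AF (idle & send)) = {s3, s6}, so the formula does not hold at s1.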